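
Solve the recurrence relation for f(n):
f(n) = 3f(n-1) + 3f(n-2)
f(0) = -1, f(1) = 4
Characteristic equation: x² - 3x - 3 = 0.
Discriminant Δ = (3)² + 4·(3) = 21.
Roots r₁,₂ = (3 ± √21)/2, so r₁ = \frac{3}{2} + \frac{\sqrt{21}}{2}, r₂ = \frac{3}{2} - \frac{\sqrt{21}}{2}.
General solution: f(n) = A·r₁^n + B·r₂^n.
From the initial conditions, A + B = -1 and r₁A + r₂B = 4.
Since r₁ - r₂ = √21: A = (4 - (-1)r₂)/√21 = - \frac{1}{2} + \frac{11 \sqrt{21}}{42}, and B = -1 - A = - \frac{11 \sqrt{21}}{42} - \frac{1}{2}.
So f(n) = \left(- \frac{1}{2} + \frac{11 \sqrt{21}}{42}\right)\left(\frac{3}{2} + \frac{\sqrt{21}}{2}\right)^n + \left(- \frac{11 \sqrt{21}}{42} - \frac{1}{2}\right)\left(\frac{3}{2} - \frac{\sqrt{21}}{2}\right)^n.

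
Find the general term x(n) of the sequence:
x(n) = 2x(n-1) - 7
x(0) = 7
First-order linear non-homogeneous.
Homogeneous solution: x_h(n) = A·(2)^n.
Try constant particular solution x_p = K: K = 2K - 7 ⇒ K = 7.
General: x(n) = A·(2)^n + 7.
Apply x(0) = 7: A + 7 = 7 ⇒ A = 0.
So x(n) = 7.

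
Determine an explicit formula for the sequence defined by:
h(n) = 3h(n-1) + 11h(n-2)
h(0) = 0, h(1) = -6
Characteristic equation: x² - 3x - 11 = 0.
Discriminant Δ = (3)² + 4·(11) = 53.
Roots r₁,₂ = (3 ± √53)/2, so r₁ = \frac{3}{2} + \frac{\sqrt{53}}{2}, r₂ = \frac{3}{2} - \frac{\sqrt{53}}{2}.
General solution: h(n) = A·r₁^n + B·r₂^n.
From the initial conditions, A + B = 0 and r₁A + r₂B = -6.
Since r₁ - r₂ = √53: A = (-6 - (0)r₂)/√53 = - \frac{6 \sqrt{53}}{53}, and B = 0 - A = \frac{6 \sqrt{53}}{53}.
So h(n) = \left(- \frac{6 \sqrt{53}}{53}\right)\left(\frac{3}{2} + \frac{\sqrt{53}}{2}\right)^n + \left(\frac{6 \sqrt{53}}{53}\right)\left(\frac{3}{2} - \frac{\sqrt{53}}{2}\right)^n.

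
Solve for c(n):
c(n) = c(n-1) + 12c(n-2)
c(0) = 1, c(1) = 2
Characteristic equation: x² - x - 12 = 0, which factors as (x - (-3))(x - (4)) = 0.
Roots r₁ = -3, r₂ = 4 (distinct).
General solution: c(n) = A·(-3)^n + B·(4)^n.
From c(0) = 1: A + B = 1.
From c(1) = 2: -3A + 4B = 2.
Solving: A = \frac{2}{7}, B = \frac{5}{7}.
So c(n) = \frac{2 \left(-3\right)^{n}}{7} + \frac{5 \cdot 4^{n}}{7}.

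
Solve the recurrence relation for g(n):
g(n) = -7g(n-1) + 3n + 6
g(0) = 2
First-order linear with linear forcing.
Homogeneous solution: g_h(n) = A·(-7)^n.
Try particular g_p(n) = pn + q. Substituting:
  pn + q = -7(p(n-1) + q) + 3n + 6.
Matching the n-coefficient: p = -7p + 3 ⇒ p = \frac{3}{8}.
Matching constants: q = 7p - 7q + 6 ⇒ q = \frac{69}{64}.
General: g(n) = A·(-7)^n + \frac{3 n}{8} + \frac{69}{64}.
Apply g(0) = 2: A + \frac{69}{64} = 2 ⇒ A = \frac{59}{64}.
So g(n) = \frac{59 \left(-7\right)^{n}}{64} + \frac{3 n}{8} + \frac{69}{64}.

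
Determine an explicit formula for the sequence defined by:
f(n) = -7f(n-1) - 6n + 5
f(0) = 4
First-order linear with linear forcing.
Homogeneous solution: f_h(n) = A·(-7)^n.
Try particular f_p(n) = pn + q. Substituting:
  pn + q = -7(p(n-1) + q) - 6n + 5.
Matching the n-coefficient: p = -7p - 6 ⇒ p = - \frac{3}{4}.
Matching constants: q = 7p - 7q + 5 ⇒ q = - \frac{1}{32}.
General: f(n) = A·(-7)^n - \frac{3 n}{4} - \frac{1}{32}.
Apply f(0) = 4: A - \frac{1}{32} = 4 ⇒ A = \frac{129}{32}.
So f(n) = \frac{129 \left(-7\right)^{n}}{32} - \frac{3 n}{4} - \frac{1}{32}.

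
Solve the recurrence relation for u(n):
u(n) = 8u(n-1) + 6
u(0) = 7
First-order linear non-homogeneous.
Homogeneous solution: u_h(n) = A·(8)^n.
Try constant particular solution u_p = K: K = 8K + 6 ⇒ K = - \frac{6}{7}.
General: u(n) = A·(8)^n - \frac{6}{7}.
Apply u(0) = 7: A - \frac{6}{7} = 7 ⇒ A = \frac{55}{7}.
So u(n) = \frac{55 \cdot 8^{n}}{7} - \frac{6}{7}.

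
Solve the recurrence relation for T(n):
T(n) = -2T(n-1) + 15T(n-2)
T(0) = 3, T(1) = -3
Characteristic equation: x² + 2x - 15 = 0, which factors as (x - (3))(x - (-5)) = 0.
Roots r₁ = 3, r₂ = -5 (distinct).
General solution: T(n) = A·(3)^n + B·(-5)^n.
From T(0) = 3: A + B = 3.
From T(1) = -3: 3A - 5B = -3.
Solving: A = \frac{3}{2}, B = \frac{3}{2}.
So T(n) = \frac{3 \left(-5\right)^{n}}{2} + \frac{3 \cdot 3^{n}}{2}.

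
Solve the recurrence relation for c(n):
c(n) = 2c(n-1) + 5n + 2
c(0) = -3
First-order linear with linear forcing.
Homogeneous solution: c_h(n) = A·(2)^n.
Try particular c_p(n) = pn + q. Substituting:
  pn + q = 2(p(n-1) + q) + 5n + 2.
Matching the n-coefficient: p = 2p + 5 ⇒ p = -5.
Matching constants: q = -2p + 2q + 2 ⇒ q = -12.
General: c(n) = A·(2)^n - 5 n - 12.
Apply c(0) = -3: A - 12 = -3 ⇒ A = 9.
So c(n) = 9 \cdot 2^{n} - 5 n - 12.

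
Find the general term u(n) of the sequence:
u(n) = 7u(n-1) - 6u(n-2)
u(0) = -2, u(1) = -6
Characteristic equation: x² - 7x + 6 = 0, which factors as (x - (6))(x - (1)) = 0.
Roots r₁ = 6, r₂ = 1 (distinct).
General solution: u(n) = A·(6)^n + B·(1)^n.
From u(0) = -2: A + B = -2.
From u(1) = -6: 6A + B = -6.
Solving: A = - \frac{4}{5}, B = - \frac{6}{5}.
So u(n) = - \frac{4 \cdot 6^{n}}{5} - \frac{6}{5}.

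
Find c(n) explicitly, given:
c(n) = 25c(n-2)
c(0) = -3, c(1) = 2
Characteristic equation: x² - 25 = 0, which factors as (x - (-5))(x - (5)) = 0.
Roots r₁ = -5, r₂ = 5 (distinct).
General solution: c(n) = A·(-5)^n + B·(5)^n.
From c(0) = -3: A + B = -3.
From c(1) = 2: -5A + 5B = 2.
Solving: A = - \frac{17}{10}, B = - \frac{13}{10}.
So c(n) = - \frac{17 \left(-5\right)^{n}}{10} - \frac{13 \cdot 5^{n}}{10}.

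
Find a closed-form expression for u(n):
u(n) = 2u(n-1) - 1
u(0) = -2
First-order linear non-homogeneous.
Homogeneous solution: u_h(n) = A·(2)^n.
Try constant particular solution u_p = K: K = 2K - 1 ⇒ K = 1.
General: u(n) = A·(2)^n + 1.
Apply u(0) = -2: A + 1 = -2 ⇒ A = -3.
So u(n) = 1 - 3 \cdot 2^{n}.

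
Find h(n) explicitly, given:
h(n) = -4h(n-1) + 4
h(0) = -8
First-order linear non-homogeneous.
Homogeneous solution: h_h(n) = A·(-4)^n.
Try constant particular solution h_p = K: K = -4K + 4 ⇒ K = \frac{4}{5}.
General: h(n) = A·(-4)^n + \frac{4}{5}.
Apply h(0) = -8: A + \frac{4}{5} = -8 ⇒ A = - \frac{44}{5}.
So h(n) = \frac{4}{5} - \frac{44 \left(-4\right)^{n}}{5}.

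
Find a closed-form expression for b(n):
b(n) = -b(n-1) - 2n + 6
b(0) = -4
First-order linear with linear forcing.
Homogeneous solution: b_h(n) = A·(-1)^n.
Try particular b_p(n) = pn + q. Substituting:
  pn + q = -(p(n-1) + q) - 2n + 6.
Matching the n-coefficient: p = -p - 2 ⇒ p = -1.
Matching constants: q = p - q + 6 ⇒ q = \frac{5}{2}.
General: b(n) = A·(-1)^n - n + \frac{5}{2}.
Apply b(0) = -4: A + \frac{5}{2} = -4 ⇒ A = - \frac{13}{2}.
So b(n) = - \frac{13 \left(-1\right)^{n}}{2} - n + \frac{5}{2}.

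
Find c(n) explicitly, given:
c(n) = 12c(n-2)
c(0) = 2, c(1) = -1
Characteristic equation: x² - 12 = 0.
Discriminant Δ = (0)² + 4·(12) = 48.
Roots r₁,₂ = (0 ± √48)/2, so r₁ = 2 \sqrt{3}, r₂ = - 2 \sqrt{3}.
General solution: c(n) = A·r₁^n + B·r₂^n.
From the initial conditions, A + B = 2 and r₁A + r₂B = -1.
Since r₁ - r₂ = √48: A = (-1 - (2)r₂)/√48 = 1 - \frac{\sqrt{3}}{12}, and B = 2 - A = \frac{\sqrt{3}}{12} + 1.
So c(n) = \left(1 - \frac{\sqrt{3}}{12}\right)\left(2 \sqrt{3}\right)^n + \left(\frac{\sqrt{3}}{12} + 1\right)\left(- 2 \sqrt{3}\right)^n.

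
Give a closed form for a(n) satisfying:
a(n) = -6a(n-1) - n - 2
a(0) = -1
First-order linear with linear forcing.
Homogeneous solution: a_h(n) = A·(-6)^n.
Try particular a_p(n) = pn + q. Substituting:
  pn + q = -6(p(n-1) + q) - n - 2.
Matching the n-coefficient: p = -6p - 1 ⇒ p = - \frac{1}{7}.
Matching constants: q = 6p - 6q - 2 ⇒ q = - \frac{20}{49}.
General: a(n) = A·(-6)^n - \frac{n}{7} - \frac{20}{49}.
Apply a(0) = -1: A - \frac{20}{49} = -1 ⇒ A = - \frac{29}{49}.
So a(n) = - \frac{29 \left(-6\right)^{n}}{49} - \frac{n}{7} - \frac{20}{49}.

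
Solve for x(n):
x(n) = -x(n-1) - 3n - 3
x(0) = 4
First-order linear with linear forcing.
Homogeneous solution: x_h(n) = A·(-1)^n.
Try particular x_p(n) = pn + q. Substituting:
  pn + q = -(p(n-1) + q) - 3n - 3.
Matching the n-coefficient: p = -p - 3 ⇒ p = - \frac{3}{2}.
Matching constants: q = p - q - 3 ⇒ q = - \frac{9}{4}.
General: x(n) = A·(-1)^n - \frac{3 n}{2} - \frac{9}{4}.
Apply x(0) = 4: A - \frac{9}{4} = 4 ⇒ A = \frac{25}{4}.
So x(n) = \frac{25 \left(-1\right)^{n}}{4} - \frac{3 n}{2} - \frac{9}{4}.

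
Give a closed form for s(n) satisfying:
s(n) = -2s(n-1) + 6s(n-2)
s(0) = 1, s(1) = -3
Characteristic equation: x² + 2x - 6 = 0.
Discriminant Δ = (-2)² + 4·(6) = 28.
Roots r₁,₂ = (-2 ± √28)/2, so r₁ = -1 + \sqrt{7}, r₂ = - \sqrt{7} - 1.
General solution: s(n) = A·r₁^n + B·r₂^n.
From the initial conditions, A + B = 1 and r₁A + r₂B = -3.
Since r₁ - r₂ = √28: A = (-3 - (1)r₂)/√28 = \frac{1}{2} - \frac{\sqrt{7}}{7}, and B = 1 - A = \frac{\sqrt{7}}{7} + \frac{1}{2}.
So s(n) = \left(\frac{1}{2} - \frac{\sqrt{7}}{7}\right)\left(-1 + \sqrt{7}\right)^n + \left(\frac{\sqrt{7}}{7} + \frac{1}{2}\right)\left(- \sqrt{7} - 1\right)^n.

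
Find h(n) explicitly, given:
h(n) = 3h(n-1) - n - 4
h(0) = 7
First-order linear with linear forcing.
Homogeneous solution: h_h(n) = A·(3)^n.
Try particular h_p(n) = pn + q. Substituting:
  pn + q = 3(p(n-1) + q) - n - 4.
Matching the n-coefficient: p = 3p - 1 ⇒ p = \frac{1}{2}.
Matching constants: q = -3p + 3q - 4 ⇒ q = \frac{11}{4}.
General: h(n) = A·(3)^n + \frac{n}{2} + \frac{11}{4}.
Apply h(0) = 7: A + \frac{11}{4} = 7 ⇒ A = \frac{17}{4}.
So h(n) = \frac{17 \cdot 3^{n}}{4} + \frac{n}{2} + \frac{11}{4}.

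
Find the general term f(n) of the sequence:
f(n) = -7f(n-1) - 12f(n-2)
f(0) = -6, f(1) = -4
Characteristic equation: x² + 7x + 12 = 0, which factors as (x - (-4))(x - (-3)) = 0.
Roots r₁ = -4, r₂ = -3 (distinct).
General solution: f(n) = A·(-4)^n + B·(-3)^n.
From f(0) = -6: A + B = -6.
From f(1) = -4: -4A - 3B = -4.
Solving: A = 22, B = -28.
So f(n) = - 28 \left(-3\right)^{n} + 22 \left(-4\right)^{n}.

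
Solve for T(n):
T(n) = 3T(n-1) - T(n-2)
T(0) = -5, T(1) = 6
Characteristic equation: x² - 3x + 1 = 0.
Discriminant Δ = (3)² + 4·(-1) = 5.
Roots r₁,₂ = (3 ± √5)/2, so r₁ = \frac{\sqrt{5}}{2} + \frac{3}{2}, r₂ = \frac{3}{2} - \frac{\sqrt{5}}{2}.
General solution: T(n) = A·r₁^n + B·r₂^n.
From the initial conditions, A + B = -5 and r₁A + r₂B = 6.
Since r₁ - r₂ = √5: A = (6 - (-5)r₂)/√5 = - \frac{5}{2} + \frac{27 \sqrt{5}}{10}, and B = -5 - A = - \frac{27 \sqrt{5}}{10} - \frac{5}{2}.
So T(n) = \left(- \frac{5}{2} + \frac{27 \sqrt{5}}{10}\right)\left(\frac{\sqrt{5}}{2} + \frac{3}{2}\right)^n + \left(- \frac{27 \sqrt{5}}{10} - \frac{5}{2}\right)\left(\frac{3}{2} - \frac{\sqrt{5}}{2}\right)^n.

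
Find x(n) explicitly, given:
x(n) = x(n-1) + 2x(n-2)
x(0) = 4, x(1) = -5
Characteristic equation: x² - x - 2 = 0, which factors as (x - (-1))(x - (2)) = 0.
Roots r₁ = -1, r₂ = 2 (distinct).
General solution: x(n) = A·(-1)^n + B·(2)^n.
From x(0) = 4: A + B = 4.
From x(1) = -5: -A + 2B = -5.
Solving: A = \frac{13}{3}, B = - \frac{1}{3}.
So x(n) = \frac{13 \left(-1\right)^{n}}{3} - \frac{2^{n}}{3}.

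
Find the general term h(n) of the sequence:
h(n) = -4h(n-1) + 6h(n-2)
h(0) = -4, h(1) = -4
Characteristic equation: x² + 4x - 6 = 0.
Discriminant Δ = (-4)² + 4·(6) = 40.
Roots r₁,₂ = (-4 ± √40)/2, so r₁ = -2 + \sqrt{10}, r₂ = - \sqrt{10} - 2.
General solution: h(n) = A·r₁^n + B·r₂^n.
From the initial conditions, A + B = -4 and r₁A + r₂B = -4.
Since r₁ - r₂ = √40: A = (-4 - (-4)r₂)/√40 = -2 - \frac{3 \sqrt{10}}{5}, and B = -4 - A = -2 + \frac{3 \sqrt{10}}{5}.
So h(n) = \left(-2 - \frac{3 \sqrt{10}}{5}\right)\left(-2 + \sqrt{10}\right)^n + \left(-2 + \frac{3 \sqrt{10}}{5}\right)\left(- \sqrt{10} - 2\right)^n.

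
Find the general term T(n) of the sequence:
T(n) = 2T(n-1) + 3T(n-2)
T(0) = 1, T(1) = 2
Characteristic equation: x² - 2x - 3 = 0, which factors as (x - (-1))(x - (3)) = 0.
Roots r₁ = -1, r₂ = 3 (distinct).
General solution: T(n) = A·(-1)^n + B·(3)^n.
From T(0) = 1: A + B = 1.
From T(1) = 2: -A + 3B = 2.
Solving: A = \frac{1}{4}, B = \frac{3}{4}.
So T(n) = \frac{\left(-1\right)^{n}}{4} + \frac{3 \cdot 3^{n}}{4}.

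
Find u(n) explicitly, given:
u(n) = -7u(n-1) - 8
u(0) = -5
First-order linear non-homogeneous.
Homogeneous solution: u_h(n) = A·(-7)^n.
Try constant particular solution u_p = K: K = -7K - 8 ⇒ K = -1.
General: u(n) = A·(-7)^n - 1.
Apply u(0) = -5: A - 1 = -5 ⇒ A = -4.
So u(n) = - 4 \left(-7\right)^{n} - 1.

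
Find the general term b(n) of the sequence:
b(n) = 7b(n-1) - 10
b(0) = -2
First-order linear non-homogeneous.
Homogeneous solution: b_h(n) = A·(7)^n.
Try constant particular solution b_p = K: K = 7K - 10 ⇒ K = \frac{5}{3}.
General: b(n) = A·(7)^n + \frac{5}{3}.
Apply b(0) = -2: A + \frac{5}{3} = -2 ⇒ A = - \frac{11}{3}.
So b(n) = \frac{5}{3} - \frac{11 \cdot 7^{n}}{3}.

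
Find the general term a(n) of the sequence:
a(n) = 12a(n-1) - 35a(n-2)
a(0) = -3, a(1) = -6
Characteristic equation: x² - 12x + 35 = 0, which factors as (x - (7))(x - (5)) = 0.
Roots r₁ = 7, r₂ = 5 (distinct).
General solution: a(n) = A·(7)^n + B·(5)^n.
From a(0) = -3: A + B = -3.
From a(1) = -6: 7A + 5B = -6.
Solving: A = \frac{9}{2}, B = - \frac{15}{2}.
So a(n) = - \frac{15 \cdot 5^{n}}{2} + \frac{9 \cdot 7^{n}}{2}.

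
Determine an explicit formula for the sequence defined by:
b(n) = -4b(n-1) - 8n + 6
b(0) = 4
First-order linear with linear forcing.
Homogeneous solution: b_h(n) = A·(-4)^n.
Try particular b_p(n) = pn + q. Substituting:
  pn + q = -4(p(n-1) + q) - 8n + 6.
Matching the n-coefficient: p = -4p - 8 ⇒ p = - \frac{8}{5}.
Matching constants: q = 4p - 4q + 6 ⇒ q = - \frac{2}{25}.
General: b(n) = A·(-4)^n - \frac{8 n}{5} - \frac{2}{25}.
Apply b(0) = 4: A - \frac{2}{25} = 4 ⇒ A = \frac{102}{25}.
So b(n) = \frac{102 \left(-4\right)^{n}}{25} - \frac{8 n}{5} - \frac{2}{25}.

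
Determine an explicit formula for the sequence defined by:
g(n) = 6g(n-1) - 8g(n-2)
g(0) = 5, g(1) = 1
Characteristic equation: x² - 6x + 8 = 0, which factors as (x - (2))(x - (4)) = 0.
Roots r₁ = 2, r₂ = 4 (distinct).
General solution: g(n) = A·(2)^n + B·(4)^n.
From g(0) = 5: A + B = 5.
From g(1) = 1: 2A + 4B = 1.
Solving: A = \frac{19}{2}, B = - \frac{9}{2}.
So g(n) = \frac{19 \cdot 2^{n}}{2} - \frac{9 \cdot 4^{n}}{2}.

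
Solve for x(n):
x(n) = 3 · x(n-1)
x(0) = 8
Pure geometric recurrence with ratio 3.
By induction x(n) = x(0) · (3)^n = 8 \cdot 3^{n}.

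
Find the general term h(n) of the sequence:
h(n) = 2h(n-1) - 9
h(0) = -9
First-order linear non-homogeneous.
Homogeneous solution: h_h(n) = A·(2)^n.
Try constant particular solution h_p = K: K = 2K - 9 ⇒ K = 9.
General: h(n) = A·(2)^n + 9.
Apply h(0) = -9: A + 9 = -9 ⇒ A = -18.
So h(n) = 9 - 18 \cdot 2^{n}.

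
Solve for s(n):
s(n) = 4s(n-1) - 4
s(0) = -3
First-order linear non-homogeneous.
Homogeneous solution: s_h(n) = A·(4)^n.
Try constant particular solution s_p = K: K = 4K - 4 ⇒ K = \frac{4}{3}.
General: s(n) = A·(4)^n + \frac{4}{3}.
Apply s(0) = -3: A + \frac{4}{3} = -3 ⇒ A = - \frac{13}{3}.
So s(n) = \frac{4}{3} - \frac{13 \cdot 4^{n}}{3}.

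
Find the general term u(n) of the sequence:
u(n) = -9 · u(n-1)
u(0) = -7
Pure geometric recurrence with ratio -9.
By induction u(n) = u(0) · (-9)^n = - 7 \left(-9\right)^{n}.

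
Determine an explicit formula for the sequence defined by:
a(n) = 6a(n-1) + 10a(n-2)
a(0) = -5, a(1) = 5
Characteristic equation: x² - 6x - 10 = 0.
Discriminant Δ = (6)² + 4·(10) = 76.
Roots r₁,₂ = (6 ± √76)/2, so r₁ = 3 + \sqrt{19}, r₂ = 3 - \sqrt{19}.
General solution: a(n) = A·r₁^n + B·r₂^n.
From the initial conditions, A + B = -5 and r₁A + r₂B = 5.
Since r₁ - r₂ = √76: A = (5 - (-5)r₂)/√76 = - \frac{5}{2} + \frac{10 \sqrt{19}}{19}, and B = -5 - A = - \frac{5}{2} - \frac{10 \sqrt{19}}{19}.
So a(n) = \left(- \frac{5}{2} + \frac{10 \sqrt{19}}{19}\right)\left(3 + \sqrt{19}\right)^n + \left(- \frac{5}{2} - \frac{10 \sqrt{19}}{19}\right)\left(3 - \sqrt{19}\right)^n.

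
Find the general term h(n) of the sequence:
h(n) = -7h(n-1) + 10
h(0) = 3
First-order linear non-homogeneous.
Homogeneous solution: h_h(n) = A·(-7)^n.
Try constant particular solution h_p = K: K = -7K + 10 ⇒ K = \frac{5}{4}.
General: h(n) = A·(-7)^n + \frac{5}{4}.
Apply h(0) = 3: A + \frac{5}{4} = 3 ⇒ A = \frac{7}{4}.
So h(n) = \frac{7 \left(-7\right)^{n}}{4} + \frac{5}{4}.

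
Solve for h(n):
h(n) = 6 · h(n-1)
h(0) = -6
Pure geometric recurrence with ratio 6.
By induction h(n) = h(0) · (6)^n = - 6 \cdot 6^{n}.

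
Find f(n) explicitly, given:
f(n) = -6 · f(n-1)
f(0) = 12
Pure geometric recurrence with ratio -6.
By induction f(n) = f(0) · (-6)^n = 12 \left(-6\right)^{n}.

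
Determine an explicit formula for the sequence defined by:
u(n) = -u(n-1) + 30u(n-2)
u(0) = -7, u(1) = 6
Characteristic equation: x² + x - 30 = 0, which factors as (x - (5))(x - (-6)) = 0.
Roots r₁ = 5, r₂ = -6 (distinct).
General solution: u(n) = A·(5)^n + B·(-6)^n.
From u(0) = -7: A + B = -7.
From u(1) = 6: 5A - 6B = 6.
Solving: A = - \frac{36}{11}, B = - \frac{41}{11}.
So u(n) = - \frac{41 \left(-6\right)^{n}}{11} - \frac{36 \cdot 5^{n}}{11}.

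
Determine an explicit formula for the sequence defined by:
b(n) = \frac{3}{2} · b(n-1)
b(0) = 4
Pure geometric recurrence with ratio \frac{3}{2}.
By induction b(n) = b(0) · (\frac{3}{2})^n = 4 \left(\frac{3}{2}\right)^{n}.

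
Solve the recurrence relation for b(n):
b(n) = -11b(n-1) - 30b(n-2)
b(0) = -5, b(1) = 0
Characteristic equation: x² + 11x + 30 = 0, which factors as (x - (-5))(x - (-6)) = 0.
Roots r₁ = -5, r₂ = -6 (distinct).
General solution: b(n) = A·(-5)^n + B·(-6)^n.
From b(0) = -5: A + B = -5.
From b(1) = 0: -5A - 6B = 0.
Solving: A = -30, B = 25.
So b(n) = - 30 \left(-5\right)^{n} + 25 \left(-6\right)^{n}.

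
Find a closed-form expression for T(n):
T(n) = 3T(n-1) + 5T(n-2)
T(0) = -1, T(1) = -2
Characteristic equation: x² - 3x - 5 = 0.
Discriminant Δ = (3)² + 4·(5) = 29.
Roots r₁,₂ = (3 ± √29)/2, so r₁ = \frac{3}{2} + \frac{\sqrt{29}}{2}, r₂ = \frac{3}{2} - \frac{\sqrt{29}}{2}.
General solution: T(n) = A·r₁^n + B·r₂^n.
From the initial conditions, A + B = -1 and r₁A + r₂B = -2.
Since r₁ - r₂ = √29: A = (-2 - (-1)r₂)/√29 = - \frac{1}{2} - \frac{\sqrt{29}}{58}, and B = -1 - A = - \frac{1}{2} + \frac{\sqrt{29}}{58}.
So T(n) = \left(- \frac{1}{2} - \frac{\sqrt{29}}{58}\right)\left(\frac{3}{2} + \frac{\sqrt{29}}{2}\right)^n + \left(- \frac{1}{2} + \frac{\sqrt{29}}{58}\right)\left(\frac{3}{2} - \frac{\sqrt{29}}{2}\right)^n.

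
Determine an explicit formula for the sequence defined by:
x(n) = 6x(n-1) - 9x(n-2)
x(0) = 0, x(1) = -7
Characteristic equation: x² - 6x + 9 = 0, which is (x - (3))².
Repeated root r = 3.
General solution: x(n) = (A + Bn)·(3)^n.
From x(0) = 0: A = 0.
From x(1) = -7: (A + B)·(3) = -7 ⇒ B = - \frac{7}{3}.
So x(n) = \left(- \frac{7 n}{3}\right) \cdot (3)^n.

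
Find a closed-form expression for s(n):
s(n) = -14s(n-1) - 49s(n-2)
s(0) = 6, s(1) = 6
Characteristic equation: x² + 14x + 49 = 0, which is (x - (-7))².
Repeated root r = -7.
General solution: s(n) = (A + Bn)·(-7)^n.
From s(0) = 6: A = 6.
From s(1) = 6: (A + B)·(-7) = 6 ⇒ B = - \frac{48}{7}.
So s(n) = \left(6 - \frac{48 n}{7}\right) \cdot (-7)^n.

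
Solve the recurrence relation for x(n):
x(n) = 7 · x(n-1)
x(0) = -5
Pure geometric recurrence with ratio 7.
By induction x(n) = x(0) · (7)^n = - 5 \cdot 7^{n}.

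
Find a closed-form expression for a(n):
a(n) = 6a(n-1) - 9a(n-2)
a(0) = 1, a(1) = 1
Characteristic equation: x² - 6x + 9 = 0, which is (x - (3))².
Repeated root r = 3.
General solution: a(n) = (A + Bn)·(3)^n.
From a(0) = 1: A = 1.
From a(1) = 1: (A + B)·(3) = 1 ⇒ B = - \frac{2}{3}.
So a(n) = \left(1 - \frac{2 n}{3}\right) \cdot (3)^n.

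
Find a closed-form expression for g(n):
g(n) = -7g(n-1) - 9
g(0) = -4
First-order linear non-homogeneous.
Homogeneous solution: g_h(n) = A·(-7)^n.
Try constant particular solution g_p = K: K = -7K - 9 ⇒ K = - \frac{9}{8}.
General: g(n) = A·(-7)^n - \frac{9}{8}.
Apply g(0) = -4: A - \frac{9}{8} = -4 ⇒ A = - \frac{23}{8}.
So g(n) = - \frac{23 \left(-7\right)^{n}}{8} - \frac{9}{8}.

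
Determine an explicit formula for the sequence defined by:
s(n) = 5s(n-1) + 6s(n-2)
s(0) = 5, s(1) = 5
Characteristic equation: x² - 5x - 6 = 0, which factors as (x - (6))(x - (-1)) = 0.
Roots r₁ = 6, r₂ = -1 (distinct).
General solution: s(n) = A·(6)^n + B·(-1)^n.
From s(0) = 5: A + B = 5.
From s(1) = 5: 6A - B = 5.
Solving: A = \frac{10}{7}, B = \frac{25}{7}.
So s(n) = \frac{25 \left(-1\right)^{n}}{7} + \frac{10 \cdot 6^{n}}{7}.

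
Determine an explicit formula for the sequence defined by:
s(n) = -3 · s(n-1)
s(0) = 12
Pure geometric recurrence with ratio -3.
By induction s(n) = s(0) · (-3)^n = 12 \left(-3\right)^{n}.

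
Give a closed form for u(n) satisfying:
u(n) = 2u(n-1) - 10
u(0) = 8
First-order linear non-homogeneous.
Homogeneous solution: u_h(n) = A·(2)^n.
Try constant particular solution u_p = K: K = 2K - 10 ⇒ K = 10.
General: u(n) = A·(2)^n + 10.
Apply u(0) = 8: A + 10 = 8 ⇒ A = -2.
So u(n) = 10 - 2 \cdot 2^{n}.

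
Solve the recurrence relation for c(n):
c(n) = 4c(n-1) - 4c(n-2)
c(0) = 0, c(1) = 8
Characteristic equation: x² - 4x + 4 = 0, which is (x - (2))².
Repeated root r = 2.
General solution: c(n) = (A + Bn)·(2)^n.
From c(0) = 0: A = 0.
From c(1) = 8: (A + B)·(2) = 8 ⇒ B = 4.
So c(n) = \left(4 n\right) \cdot (2)^n.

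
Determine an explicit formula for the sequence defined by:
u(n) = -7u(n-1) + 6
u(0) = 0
First-order linear non-homogeneous.
Homogeneous solution: u_h(n) = A·(-7)^n.
Try constant particular solution u_p = K: K = -7K + 6 ⇒ K = \frac{3}{4}.
General: u(n) = A·(-7)^n + \frac{3}{4}.
Apply u(0) = 0: A + \frac{3}{4} = 0 ⇒ A = - \frac{3}{4}.
So u(n) = \frac{3}{4} - \frac{3 \left(-7\right)^{n}}{4}.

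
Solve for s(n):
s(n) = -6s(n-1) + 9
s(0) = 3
First-order linear non-homogeneous.
Homogeneous solution: s_h(n) = A·(-6)^n.
Try constant particular solution s_p = K: K = -6K + 9 ⇒ K = \frac{9}{7}.
General: s(n) = A·(-6)^n + \frac{9}{7}.
Apply s(0) = 3: A + \frac{9}{7} = 3 ⇒ A = \frac{12}{7}.
So s(n) = \frac{12 \left(-6\right)^{n}}{7} + \frac{9}{7}.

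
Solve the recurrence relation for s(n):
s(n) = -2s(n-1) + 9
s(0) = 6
First-order linear non-homogeneous.
Homogeneous solution: s_h(n) = A·(-2)^n.
Try constant particular solution s_p = K: K = -2K + 9 ⇒ K = 3.
General: s(n) = A·(-2)^n + 3.
Apply s(0) = 6: A + 3 = 6 ⇒ A = 3.
So s(n) = 3 \left(-2\right)^{n} + 3.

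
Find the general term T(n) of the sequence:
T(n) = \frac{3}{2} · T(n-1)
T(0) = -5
Pure geometric recurrence with ratio \frac{3}{2}.
By induction T(n) = T(0) · (\frac{3}{2})^n = - 5 \left(\frac{3}{2}\right)^{n}.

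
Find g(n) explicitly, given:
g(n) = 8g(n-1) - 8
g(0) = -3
First-order linear non-homogeneous.
Homogeneous solution: g_h(n) = A·(8)^n.
Try constant particular solution g_p = K: K = 8K - 8 ⇒ K = \frac{8}{7}.
General: g(n) = A·(8)^n + \frac{8}{7}.
Apply g(0) = -3: A + \frac{8}{7} = -3 ⇒ A = - \frac{29}{7}.
So g(n) = \frac{8}{7} - \frac{29 \cdot 8^{n}}{7}.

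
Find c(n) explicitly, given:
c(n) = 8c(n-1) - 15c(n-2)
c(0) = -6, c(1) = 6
Characteristic equation: x² - 8x + 15 = 0, which factors as (x - (5))(x - (3)) = 0.
Roots r₁ = 5, r₂ = 3 (distinct).
General solution: c(n) = A·(5)^n + B·(3)^n.
From c(0) = -6: A + B = -6.
From c(1) = 6: 5A + 3B = 6.
Solving: A = 12, B = -18.
So c(n) = - 18 \cdot 3^{n} + 12 \cdot 5^{n}.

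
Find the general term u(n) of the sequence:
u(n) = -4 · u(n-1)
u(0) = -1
Pure geometric recurrence with ratio -4.
By induction u(n) = u(0) · (-4)^n = - \left(-4\right)^{n}.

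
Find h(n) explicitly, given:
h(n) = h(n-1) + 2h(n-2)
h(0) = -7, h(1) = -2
Characteristic equation: x² - x - 2 = 0, which factors as (x - (-1))(x - (2)) = 0.
Roots r₁ = -1, r₂ = 2 (distinct).
General solution: h(n) = A·(-1)^n + B·(2)^n.
From h(0) = -7: A + B = -7.
From h(1) = -2: -A + 2B = -2.
Solving: A = -4, B = -3.
So h(n) = - 4 \left(-1\right)^{n} - 3 \cdot 2^{n}.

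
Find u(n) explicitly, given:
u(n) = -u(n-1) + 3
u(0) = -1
First-order linear non-homogeneous.
Homogeneous solution: u_h(n) = A·(-1)^n.
Try constant particular solution u_p = K: K = -K + 3 ⇒ K = \frac{3}{2}.
General: u(n) = A·(-1)^n + \frac{3}{2}.
Apply u(0) = -1: A + \frac{3}{2} = -1 ⇒ A = - \frac{5}{2}.
So u(n) = \frac{3}{2} - \frac{5 \left(-1\right)^{n}}{2}.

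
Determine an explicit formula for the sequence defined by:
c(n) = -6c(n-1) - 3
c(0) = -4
First-order linear non-homogeneous.
Homogeneous solution: c_h(n) = A·(-6)^n.
Try constant particular solution c_p = K: K = -6K - 3 ⇒ K = - \frac{3}{7}.
General: c(n) = A·(-6)^n - \frac{3}{7}.
Apply c(0) = -4: A - \frac{3}{7} = -4 ⇒ A = - \frac{25}{7}.
So c(n) = - \frac{25 \left(-6\right)^{n}}{7} - \frac{3}{7}.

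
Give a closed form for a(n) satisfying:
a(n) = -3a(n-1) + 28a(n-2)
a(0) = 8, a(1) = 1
Characteristic equation: x² + 3x - 28 = 0, which factors as (x - (-7))(x - (4)) = 0.
Roots r₁ = -7, r₂ = 4 (distinct).
General solution: a(n) = A·(-7)^n + B·(4)^n.
From a(0) = 8: A + B = 8.
From a(1) = 1: -7A + 4B = 1.
Solving: A = \frac{31}{11}, B = \frac{57}{11}.
So a(n) = \frac{31 \left(-7\right)^{n}}{11} + \frac{57 \cdot 4^{n}}{11}.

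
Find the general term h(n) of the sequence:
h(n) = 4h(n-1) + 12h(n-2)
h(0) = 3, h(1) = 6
Characteristic equation: x² - 4x - 12 = 0, which factors as (x - (6))(x - (-2)) = 0.
Roots r₁ = 6, r₂ = -2 (distinct).
General solution: h(n) = A·(6)^n + B·(-2)^n.
From h(0) = 3: A + B = 3.
From h(1) = 6: 6A - 2B = 6.
Solving: A = \frac{3}{2}, B = \frac{3}{2}.
So h(n) = \frac{3 \left(-2\right)^{n}}{2} + \frac{3 \cdot 6^{n}}{2}.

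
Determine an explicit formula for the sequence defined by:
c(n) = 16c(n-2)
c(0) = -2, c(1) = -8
Characteristic equation: x² - 16 = 0, which factors as (x - (4))(x - (-4)) = 0.
Roots r₁ = 4, r₂ = -4 (distinct).
General solution: c(n) = A·(4)^n + B·(-4)^n.
From c(0) = -2: A + B = -2.
From c(1) = -8: 4A - 4B = -8.
Solving: A = -2, B = 0.
So c(n) = - 2 \cdot 4^{n}.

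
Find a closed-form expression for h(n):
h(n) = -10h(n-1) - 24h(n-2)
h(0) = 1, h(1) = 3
Characteristic equation: x² + 10x + 24 = 0, which factors as (x - (-6))(x - (-4)) = 0.
Roots r₁ = -6, r₂ = -4 (distinct).
General solution: h(n) = A·(-6)^n + B·(-4)^n.
From h(0) = 1: A + B = 1.
From h(1) = 3: -6A - 4B = 3.
Solving: A = - \frac{7}{2}, B = \frac{9}{2}.
So h(n) = \frac{9 \left(-4\right)^{n}}{2} - \frac{7 \left(-6\right)^{n}}{2}.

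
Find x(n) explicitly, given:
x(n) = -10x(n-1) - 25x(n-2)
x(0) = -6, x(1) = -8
Characteristic equation: x² + 10x + 25 = 0, which is (x - (-5))².
Repeated root r = -5.
General solution: x(n) = (A + Bn)·(-5)^n.
From x(0) = -6: A = -6.
From x(1) = -8: (A + B)·(-5) = -8 ⇒ B = \frac{38}{5}.
So x(n) = \left(\frac{38 n}{5} - 6\right) \cdot (-5)^n.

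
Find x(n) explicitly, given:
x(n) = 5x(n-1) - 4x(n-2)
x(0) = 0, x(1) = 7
Characteristic equation: x² - 5x + 4 = 0, which factors as (x - (4))(x - (1)) = 0.
Roots r₁ = 4, r₂ = 1 (distinct).
General solution: x(n) = A·(4)^n + B·(1)^n.
From x(0) = 0: A + B = 0.
From x(1) = 7: 4A + B = 7.
Solving: A = \frac{7}{3}, B = - \frac{7}{3}.
So x(n) = \frac{7 \cdot 4^{n}}{3} - \frac{7}{3}.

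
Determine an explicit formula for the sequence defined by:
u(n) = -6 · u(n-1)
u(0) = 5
Pure geometric recurrence with ratio -6.
By induction u(n) = u(0) · (-6)^n = 5 \left(-6\right)^{n}.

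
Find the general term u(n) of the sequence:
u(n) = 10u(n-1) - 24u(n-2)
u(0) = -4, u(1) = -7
Characteristic equation: x² - 10x + 24 = 0, which factors as (x - (4))(x - (6)) = 0.
Roots r₁ = 4, r₂ = 6 (distinct).
General solution: u(n) = A·(4)^n + B·(6)^n.
From u(0) = -4: A + B = -4.
From u(1) = -7: 4A + 6B = -7.
Solving: A = - \frac{17}{2}, B = \frac{9}{2}.
So u(n) = - \frac{17 \cdot 4^{n}}{2} + \frac{9 \cdot 6^{n}}{2}.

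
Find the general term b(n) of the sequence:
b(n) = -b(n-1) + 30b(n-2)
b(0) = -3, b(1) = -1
Characteristic equation: x² + x - 30 = 0, which factors as (x - (5))(x - (-6)) = 0.
Roots r₁ = 5, r₂ = -6 (distinct).
General solution: b(n) = A·(5)^n + B·(-6)^n.
From b(0) = -3: A + B = -3.
From b(1) = -1: 5A - 6B = -1.
Solving: A = - \frac{19}{11}, B = - \frac{14}{11}.
So b(n) = - \frac{14 \left(-6\right)^{n}}{11} - \frac{19 \cdot 5^{n}}{11}.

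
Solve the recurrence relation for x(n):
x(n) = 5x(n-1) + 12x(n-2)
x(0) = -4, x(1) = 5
Characteristic equation: x² - 5x - 12 = 0.
Discriminant Δ = (5)² + 4·(12) = 73.
Roots r₁,₂ = (5 ± √73)/2, so r₁ = \frac{5}{2} + \frac{\sqrt{73}}{2}, r₂ = \frac{5}{2} - \frac{\sqrt{73}}{2}.
General solution: x(n) = A·r₁^n + B·r₂^n.
From the initial conditions, A + B = -4 and r₁A + r₂B = 5.
Since r₁ - r₂ = √73: A = (5 - (-4)r₂)/√73 = -2 + \frac{15 \sqrt{73}}{73}, and B = -4 - A = -2 - \frac{15 \sqrt{73}}{73}.
So x(n) = \left(-2 + \frac{15 \sqrt{73}}{73}\right)\left(\frac{5}{2} + \frac{\sqrt{73}}{2}\right)^n + \left(-2 - \frac{15 \sqrt{73}}{73}\right)\left(\frac{5}{2} - \frac{\sqrt{73}}{2}\right)^n.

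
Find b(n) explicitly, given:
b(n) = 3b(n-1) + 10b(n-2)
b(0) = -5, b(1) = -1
Characteristic equation: x² - 3x - 10 = 0, which factors as (x - (-2))(x - (5)) = 0.
Roots r₁ = -2, r₂ = 5 (distinct).
General solution: b(n) = A·(-2)^n + B·(5)^n.
From b(0) = -5: A + B = -5.
From b(1) = -1: -2A + 5B = -1.
Solving: A = - \frac{24}{7}, B = - \frac{11}{7}.
So b(n) = - \frac{24 \left(-2\right)^{n}}{7} - \frac{11 \cdot 5^{n}}{7}.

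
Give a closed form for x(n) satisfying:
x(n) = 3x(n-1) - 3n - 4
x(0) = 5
First-order linear with linear forcing.
Homogeneous solution: x_h(n) = A·(3)^n.
Try particular x_p(n) = pn + q. Substituting:
  pn + q = 3(p(n-1) + q) - 3n - 4.
Matching the n-coefficient: p = 3p - 3 ⇒ p = \frac{3}{2}.
Matching constants: q = -3p + 3q - 4 ⇒ q = \frac{17}{4}.
General: x(n) = A·(3)^n + \frac{3 n}{2} + \frac{17}{4}.
Apply x(0) = 5: A + \frac{17}{4} = 5 ⇒ A = \frac{3}{4}.
So x(n) = \frac{3 \cdot 3^{n}}{4} + \frac{3 n}{2} + \frac{17}{4}.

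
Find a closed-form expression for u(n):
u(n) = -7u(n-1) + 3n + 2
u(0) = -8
First-order linear with linear forcing.
Homogeneous solution: u_h(n) = A·(-7)^n.
Try particular u_p(n) = pn + q. Substituting:
  pn + q = -7(p(n-1) + q) + 3n + 2.
Matching the n-coefficient: p = -7p + 3 ⇒ p = \frac{3}{8}.
Matching constants: q = 7p - 7q + 2 ⇒ q = \frac{37}{64}.
General: u(n) = A·(-7)^n + \frac{3 n}{8} + \frac{37}{64}.
Apply u(0) = -8: A + \frac{37}{64} = -8 ⇒ A = - \frac{549}{64}.
So u(n) = - \frac{549 \left(-7\right)^{n}}{64} + \frac{3 n}{8} + \frac{37}{64}.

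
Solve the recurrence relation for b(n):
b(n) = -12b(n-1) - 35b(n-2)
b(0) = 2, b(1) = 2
Characteristic equation: x² + 12x + 35 = 0, which factors as (x - (-7))(x - (-5)) = 0.
Roots r₁ = -7, r₂ = -5 (distinct).
General solution: b(n) = A·(-7)^n + B·(-5)^n.
From b(0) = 2: A + B = 2.
From b(1) = 2: -7A - 5B = 2.
Solving: A = -6, B = 8.
So b(n) = 8 \left(-5\right)^{n} - 6 \left(-7\right)^{n}.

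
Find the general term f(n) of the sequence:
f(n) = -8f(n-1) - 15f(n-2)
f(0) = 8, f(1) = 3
Characteristic equation: x² + 8x + 15 = 0, which factors as (x - (-3))(x - (-5)) = 0.
Roots r₁ = -3, r₂ = -5 (distinct).
General solution: f(n) = A·(-3)^n + B·(-5)^n.
From f(0) = 8: A + B = 8.
From f(1) = 3: -3A - 5B = 3.
Solving: A = \frac{43}{2}, B = - \frac{27}{2}.
So f(n) = \frac{43 \left(-3\right)^{n}}{2} - \frac{27 \left(-5\right)^{n}}{2}.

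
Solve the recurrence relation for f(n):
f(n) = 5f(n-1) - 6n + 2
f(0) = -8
First-order linear with linear forcing.
Homogeneous solution: f_h(n) = A·(5)^n.
Try particular f_p(n) = pn + q. Substituting:
  pn + q = 5(p(n-1) + q) - 6n + 2.
Matching the n-coefficient: p = 5p - 6 ⇒ p = \frac{3}{2}.
Matching constants: q = -5p + 5q + 2 ⇒ q = \frac{11}{8}.
General: f(n) = A·(5)^n + \frac{3 n}{2} + \frac{11}{8}.
Apply f(0) = -8: A + \frac{11}{8} = -8 ⇒ A = - \frac{75}{8}.
So f(n) = - \frac{75 \cdot 5^{n}}{8} + \frac{3 n}{2} + \frac{11}{8}.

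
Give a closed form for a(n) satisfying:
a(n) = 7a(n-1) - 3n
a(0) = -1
First-order linear with linear forcing.
Homogeneous solution: a_h(n) = A·(7)^n.
Try particular a_p(n) = pn + q. Substituting:
  pn + q = 7(p(n-1) + q) - 3n.
Matching the n-coefficient: p = 7p - 3 ⇒ p = \frac{1}{2}.
Matching constants: q = -7p + 7q ⇒ q = \frac{7}{12}.
General: a(n) = A·(7)^n + \frac{n}{2} + \frac{7}{12}.
Apply a(0) = -1: A + \frac{7}{12} = -1 ⇒ A = - \frac{19}{12}.
So a(n) = - \frac{19 \cdot 7^{n}}{12} + \frac{n}{2} + \frac{7}{12}.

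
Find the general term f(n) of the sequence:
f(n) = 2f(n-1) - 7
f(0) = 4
First-order linear non-homogeneous.
Homogeneous solution: f_h(n) = A·(2)^n.
Try constant particular solution f_p = K: K = 2K - 7 ⇒ K = 7.
General: f(n) = A·(2)^n + 7.
Apply f(0) = 4: A + 7 = 4 ⇒ A = -3.
So f(n) = 7 - 3 \cdot 2^{n}.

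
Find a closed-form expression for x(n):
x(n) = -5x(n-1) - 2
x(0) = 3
First-order linear non-homogeneous.
Homogeneous solution: x_h(n) = A·(-5)^n.
Try constant particular solution x_p = K: K = -5K - 2 ⇒ K = - \frac{1}{3}.
General: x(n) = A·(-5)^n - \frac{1}{3}.
Apply x(0) = 3: A - \frac{1}{3} = 3 ⇒ A = \frac{10}{3}.
So x(n) = \frac{10 \left(-5\right)^{n}}{3} - \frac{1}{3}.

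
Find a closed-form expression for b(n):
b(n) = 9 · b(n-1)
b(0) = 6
Pure geometric recurrence with ratio 9.
By induction b(n) = b(0) · (9)^n = 6 \cdot 9^{n}.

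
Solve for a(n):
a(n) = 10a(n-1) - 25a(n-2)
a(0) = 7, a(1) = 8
Characteristic equation: x² - 10x + 25 = 0, which is (x - (5))².
Repeated root r = 5.
General solution: a(n) = (A + Bn)·(5)^n.
From a(0) = 7: A = 7.
From a(1) = 8: (A + B)·(5) = 8 ⇒ B = - \frac{27}{5}.
So a(n) = \left(7 - \frac{27 n}{5}\right) \cdot (5)^n.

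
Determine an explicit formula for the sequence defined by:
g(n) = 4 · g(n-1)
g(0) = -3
Pure geometric recurrence with ratio 4.
By induction g(n) = g(0) · (4)^n = - 3 \cdot 4^{n}.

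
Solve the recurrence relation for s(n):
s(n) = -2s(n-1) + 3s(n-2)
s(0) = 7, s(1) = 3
Characteristic equation: x² + 2x - 3 = 0, which factors as (x - (-3))(x - (1)) = 0.
Roots r₁ = -3, r₂ = 1 (distinct).
General solution: s(n) = A·(-3)^n + B·(1)^n.
From s(0) = 7: A + B = 7.
From s(1) = 3: -3A + B = 3.
Solving: A = 1, B = 6.
So s(n) = \left(-3\right)^{n} + 6.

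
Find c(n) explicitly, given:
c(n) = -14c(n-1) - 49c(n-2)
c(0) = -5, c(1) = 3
Characteristic equation: x² + 14x + 49 = 0, which is (x - (-7))².
Repeated root r = -7.
General solution: c(n) = (A + Bn)·(-7)^n.
From c(0) = -5: A = -5.
From c(1) = 3: (A + B)·(-7) = 3 ⇒ B = \frac{32}{7}.
So c(n) = \left(\frac{32 n}{7} - 5\right) \cdot (-7)^n.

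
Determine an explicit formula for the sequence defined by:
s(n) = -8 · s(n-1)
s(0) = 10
Pure geometric recurrence with ratio -8.
By induction s(n) = s(0) · (-8)^n = 10 \left(-8\right)^{n}.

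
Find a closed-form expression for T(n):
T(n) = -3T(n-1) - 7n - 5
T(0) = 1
First-order linear with linear forcing.
Homogeneous solution: T_h(n) = A·(-3)^n.
Try particular T_p(n) = pn + q. Substituting:
  pn + q = -3(p(n-1) + q) - 7n - 5.
Matching the n-coefficient: p = -3p - 7 ⇒ p = - \frac{7}{4}.
Matching constants: q = 3p - 3q - 5 ⇒ q = - \frac{41}{16}.
General: T(n) = A·(-3)^n - \frac{7 n}{4} - \frac{41}{16}.
Apply T(0) = 1: A - \frac{41}{16} = 1 ⇒ A = \frac{57}{16}.
So T(n) = \frac{57 \left(-3\right)^{n}}{16} - \frac{7 n}{4} - \frac{41}{16}.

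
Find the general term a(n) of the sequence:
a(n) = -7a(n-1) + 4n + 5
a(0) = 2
First-order linear with linear forcing.
Homogeneous solution: a_h(n) = A·(-7)^n.
Try particular a_p(n) = pn + q. Substituting:
  pn + q = -7(p(n-1) + q) + 4n + 5.
Matching the n-coefficient: p = -7p + 4 ⇒ p = \frac{1}{2}.
Matching constants: q = 7p - 7q + 5 ⇒ q = \frac{17}{16}.
General: a(n) = A·(-7)^n + \frac{n}{2} + \frac{17}{16}.
Apply a(0) = 2: A + \frac{17}{16} = 2 ⇒ A = \frac{15}{16}.
So a(n) = \frac{15 \left(-7\right)^{n}}{16} + \frac{n}{2} + \frac{17}{16}.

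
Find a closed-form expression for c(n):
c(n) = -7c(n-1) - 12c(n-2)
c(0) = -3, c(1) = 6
Characteristic equation: x² + 7x + 12 = 0, which factors as (x - (-3))(x - (-4)) = 0.
Roots r₁ = -3, r₂ = -4 (distinct).
General solution: c(n) = A·(-3)^n + B·(-4)^n.
From c(0) = -3: A + B = -3.
From c(1) = 6: -3A - 4B = 6.
Solving: A = -6, B = 3.
So c(n) = - 6 \left(-3\right)^{n} + 3 \left(-4\right)^{n}.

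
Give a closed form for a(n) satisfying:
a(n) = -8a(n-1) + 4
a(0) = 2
First-order linear non-homogeneous.
Homogeneous solution: a_h(n) = A·(-8)^n.
Try constant particular solution a_p = K: K = -8K + 4 ⇒ K = \frac{4}{9}.
General: a(n) = A·(-8)^n + \frac{4}{9}.
Apply a(0) = 2: A + \frac{4}{9} = 2 ⇒ A = \frac{14}{9}.
So a(n) = \frac{14 \left(-8\right)^{n}}{9} + \frac{4}{9}.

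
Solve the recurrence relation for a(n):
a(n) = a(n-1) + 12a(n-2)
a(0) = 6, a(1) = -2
Characteristic equation: x² - x - 12 = 0, which factors as (x - (4))(x - (-3)) = 0.
Roots r₁ = 4, r₂ = -3 (distinct).
General solution: a(n) = A·(4)^n + B·(-3)^n.
From a(0) = 6: A + B = 6.
From a(1) = -2: 4A - 3B = -2.
Solving: A = \frac{16}{7}, B = \frac{26}{7}.
So a(n) = \frac{26 \left(-3\right)^{n}}{7} + \frac{16 \cdot 4^{n}}{7}.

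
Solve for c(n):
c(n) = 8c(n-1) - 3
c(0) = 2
First-order linear non-homogeneous.
Homogeneous solution: c_h(n) = A·(8)^n.
Try constant particular solution c_p = K: K = 8K - 3 ⇒ K = \frac{3}{7}.
General: c(n) = A·(8)^n + \frac{3}{7}.
Apply c(0) = 2: A + \frac{3}{7} = 2 ⇒ A = \frac{11}{7}.
So c(n) = \frac{11 \cdot 8^{n}}{7} + \frac{3}{7}.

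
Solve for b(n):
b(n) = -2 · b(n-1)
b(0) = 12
Pure geometric recurrence with ratio -2.
By induction b(n) = b(0) · (-2)^n = 12 \left(-2\right)^{n}.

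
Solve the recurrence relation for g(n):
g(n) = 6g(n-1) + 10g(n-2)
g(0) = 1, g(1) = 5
Characteristic equation: x² - 6x - 10 = 0.
Discriminant Δ = (6)² + 4·(10) = 76.
Roots r₁,₂ = (6 ± √76)/2, so r₁ = 3 + \sqrt{19}, r₂ = 3 - \sqrt{19}.
General solution: g(n) = A·r₁^n + B·r₂^n.
From the initial conditions, A + B = 1 and r₁A + r₂B = 5.
Since r₁ - r₂ = √76: A = (5 - (1)r₂)/√76 = \frac{\sqrt{19}}{19} + \frac{1}{2}, and B = 1 - A = \frac{1}{2} - \frac{\sqrt{19}}{19}.
So g(n) = \left(\frac{\sqrt{19}}{19} + \frac{1}{2}\right)\left(3 + \sqrt{19}\right)^n + \left(\frac{1}{2} - \frac{\sqrt{19}}{19}\right)\left(3 - \sqrt{19}\right)^n.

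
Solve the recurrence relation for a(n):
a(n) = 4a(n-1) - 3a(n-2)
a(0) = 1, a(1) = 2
Characteristic equation: x² - 4x + 3 = 0, which factors as (x - (1))(x - (3)) = 0.
Roots r₁ = 1, r₂ = 3 (distinct).
General solution: a(n) = A·(1)^n + B·(3)^n.
From a(0) = 1: A + B = 1.
From a(1) = 2: A + 3B = 2.
Solving: A = \frac{1}{2}, B = \frac{1}{2}.
So a(n) = \frac{3^{n}}{2} + \frac{1}{2}.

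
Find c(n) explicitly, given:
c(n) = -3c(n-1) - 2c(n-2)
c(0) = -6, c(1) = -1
Characteristic equation: x² + 3x + 2 = 0, which factors as (x - (-2))(x - (-1)) = 0.
Roots r₁ = -2, r₂ = -1 (distinct).
General solution: c(n) = A·(-2)^n + B·(-1)^n.
From c(0) = -6: A + B = -6.
From c(1) = -1: -2A - B = -1.
Solving: A = 7, B = -13.
So c(n) = - 13 \left(-1\right)^{n} + 7 \left(-2\right)^{n}.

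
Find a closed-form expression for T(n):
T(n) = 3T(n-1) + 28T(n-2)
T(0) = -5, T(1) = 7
Characteristic equation: x² - 3x - 28 = 0, which factors as (x - (7))(x - (-4)) = 0.
Roots r₁ = 7, r₂ = -4 (distinct).
General solution: T(n) = A·(7)^n + B·(-4)^n.
From T(0) = -5: A + B = -5.
From T(1) = 7: 7A - 4B = 7.
Solving: A = - \frac{13}{11}, B = - \frac{42}{11}.
So T(n) = - \frac{42 \left(-4\right)^{n}}{11} - \frac{13 \cdot 7^{n}}{11}.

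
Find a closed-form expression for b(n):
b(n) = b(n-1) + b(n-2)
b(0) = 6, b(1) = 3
Characteristic equation: x² - x - 1 = 0.
Discriminant Δ = (1)² + 4·(1) = 5.
Roots r₁,₂ = (1 ± √5)/2, so r₁ = \frac{1}{2} + \frac{\sqrt{5}}{2}, r₂ = \frac{1}{2} - \frac{\sqrt{5}}{2}.
General solution: b(n) = A·r₁^n + B·r₂^n.
From the initial conditions, A + B = 6 and r₁A + r₂B = 3.
Since r₁ - r₂ = √5: A = (3 - (6)r₂)/√5 = 3, and B = 6 - A = 3.
So b(n) = \left(3\right)\left(\frac{1}{2} + \frac{\sqrt{5}}{2}\right)^n + \left(3\right)\left(\frac{1}{2} - \frac{\sqrt{5}}{2}\right)^n.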